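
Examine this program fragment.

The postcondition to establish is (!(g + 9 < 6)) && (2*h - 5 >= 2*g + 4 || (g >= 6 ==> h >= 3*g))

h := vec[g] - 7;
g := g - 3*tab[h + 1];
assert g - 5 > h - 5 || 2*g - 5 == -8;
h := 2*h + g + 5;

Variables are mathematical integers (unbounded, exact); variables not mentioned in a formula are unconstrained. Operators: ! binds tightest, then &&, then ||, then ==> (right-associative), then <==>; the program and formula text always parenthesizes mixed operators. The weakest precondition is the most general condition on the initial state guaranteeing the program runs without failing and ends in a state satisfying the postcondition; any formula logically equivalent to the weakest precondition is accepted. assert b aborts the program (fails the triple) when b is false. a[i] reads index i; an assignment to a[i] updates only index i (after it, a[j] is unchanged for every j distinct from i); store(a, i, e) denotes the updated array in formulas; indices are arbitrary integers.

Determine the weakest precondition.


Working backward. After the program, the postcondition (!(g + 9 < 6)) && (2*h - 5 >= 2*g + 4 || (g >= 6 ==> h >= 3*g)) must hold; in canonical form it is (!(g < -3)) && (2*h >= 2*g + 9 || (g >= 6 ==> h >= 3*g)).
Before h := 2*h + g + 5: (!(g < -3)) && (4*h >= -1 || (g >= 6 ==> 2*h >= 2*g - 5))
Before assert g - 5 > h - 5 || 2*g - 5 == -8: (g > h || 2*g == -3) && (!(g < -3)) && (4*h >= -1 || (g >= 6 ==> 2*h >= 2*g - 5))
Before g := g - 3*tab[h + 1]: (g > 3*tab[h + 1] + h || 2*g == 6*tab[h + 1] - 3) && (!(g < 3*tab[h + 1] - 3)) && (4*h >= -1 || (g >= 3*tab[h + 1] + 6 ==> 6*tab[h + 1] + 2*h >= 2*g - 5))
Before h := vec[g] - 7: (g > 3*tab[vec[g] - 6] + vec[g] - 7 || 2*g == 6*tab[vec[g] - 6] - 3) && (!(g < 3*tab[vec[g] - 6] - 3)) && (4*vec[g] >= 27 || (g >= 3*tab[vec[g] - 6] + 6 ==> 6*tab[vec[g] - 6] + 2*vec[g] >= 2*g + 9))
Answer: WP = (g > 3*tab[vec[g] - 6] + vec[g] - 7 || 2*g == 6*tab[vec[g] - 6] - 3) && (!(g < 3*tab[vec[g] - 6] - 3)) && (4*vec[g] >= 27 || (g >= 3*tab[vec[g] - 6] + 6 ==> 6*tab[vec[g] - 6] + 2*vec[g] >= 2*g + 9))


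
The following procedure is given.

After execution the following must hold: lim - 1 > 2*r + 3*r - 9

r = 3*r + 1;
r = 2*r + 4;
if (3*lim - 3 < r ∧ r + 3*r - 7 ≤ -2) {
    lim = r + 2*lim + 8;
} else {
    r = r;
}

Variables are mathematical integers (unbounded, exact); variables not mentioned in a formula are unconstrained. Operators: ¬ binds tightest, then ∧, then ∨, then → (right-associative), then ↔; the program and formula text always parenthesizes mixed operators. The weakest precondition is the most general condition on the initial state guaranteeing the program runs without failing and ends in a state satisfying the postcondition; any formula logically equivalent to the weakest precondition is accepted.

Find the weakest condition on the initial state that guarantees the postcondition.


Working backward. After the program, the postcondition lim - 1 > 2*r + 3*r - 9 must hold; in canonical form it is lim > 5*r - 8.
Then branch requires 2*lim > 4*r - 16; else branch requires lim > 5*r - 8.
Before the if: ((3*lim < r + 3 ∧ 4*r ≤ 5) → 2*lim > 4*r - 16) ∧ ((¬(3*lim < r + 3 ∧ 4*r ≤ 5)) → lim > 5*r - 8)
Before r := 2*r + 4: ((3*lim < 2*r + 7 ∧ 8*r ≤ -11) → 2*lim > 8*r) ∧ ((¬(3*lim < 2*r + 7 ∧ 8*r ≤ -11)) → lim > 10*r + 12)
Before r := 3*r + 1: ((3*lim < 6*r + 9 ∧ 24*r ≤ -19) → 2*lim > 24*r + 8) ∧ ((¬(3*lim < 6*r + 9 ∧ 24*r ≤ -19)) → lim > 30*r + 22)
Answer: WP = ((3*lim < 6*r + 9 ∧ 24*r ≤ -19) → 2*lim > 24*r + 8) ∧ ((¬(3*lim < 6*r + 9 ∧ 24*r ≤ -19)) → lim > 30*r + 22)


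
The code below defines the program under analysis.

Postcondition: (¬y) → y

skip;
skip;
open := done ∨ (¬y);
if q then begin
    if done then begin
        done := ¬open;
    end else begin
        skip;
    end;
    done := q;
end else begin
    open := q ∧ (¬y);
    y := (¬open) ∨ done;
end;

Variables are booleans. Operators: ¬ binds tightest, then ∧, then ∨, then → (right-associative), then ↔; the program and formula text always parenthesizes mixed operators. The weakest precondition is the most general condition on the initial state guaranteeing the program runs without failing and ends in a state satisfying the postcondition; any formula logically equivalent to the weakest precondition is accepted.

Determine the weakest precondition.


Working backward. After the program, (¬y) → y must hold.
Then branch requires (done → ((¬y) → y)) ∧ ((¬done) → ((¬y) → y)); else branch requires (¬((¬(q ∧ (¬y))) ∨ done)) → ((¬(q ∧ (¬y))) ∨ done).
Before the if: (q → ((done → ((¬y) → y)) ∧ ((¬done) → ((¬y) → y)))) ∧ ((¬q) → ((¬((¬(q ∧ (¬y))) ∨ done)) → ((¬(q ∧ (¬y))) ∨ done)))
Before open := done ∨ (¬y): (q → ((done → ((¬y) → y)) ∧ ((¬done) → ((¬y) → y)))) ∧ ((¬q) → ((¬((¬(q ∧ (¬y))) ∨ done)) → ((¬(q ∧ (¬y))) ∨ done)))
Before skip: (q → ((done → ((¬y) → y)) ∧ ((¬done) → ((¬y) → y)))) ∧ ((¬q) → ((¬((¬(q ∧ (¬y))) ∨ done)) → ((¬(q ∧ (¬y))) ∨ done)))
Before skip: (q → ((done → ((¬y) → y)) ∧ ((¬done) → ((¬y) → y)))) ∧ ((¬q) → ((¬((¬(q ∧ (¬y))) ∨ done)) → ((¬(q ∧ (¬y))) ∨ done)))
Answer: WP = (q → ((done → ((¬y) → y)) ∧ ((¬done) → ((¬y) → y)))) ∧ ((¬q) → ((¬((¬(q ∧ (¬y))) ∨ done)) → ((¬(q ∧ (¬y))) ∨ done)))


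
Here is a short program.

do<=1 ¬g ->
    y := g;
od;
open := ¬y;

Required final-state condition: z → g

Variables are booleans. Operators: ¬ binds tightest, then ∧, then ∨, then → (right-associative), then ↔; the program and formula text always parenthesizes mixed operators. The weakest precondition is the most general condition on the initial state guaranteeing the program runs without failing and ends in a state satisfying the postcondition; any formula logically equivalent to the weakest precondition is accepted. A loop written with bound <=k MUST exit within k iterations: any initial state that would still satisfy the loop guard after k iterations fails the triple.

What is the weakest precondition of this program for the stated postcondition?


Working backward. After the program, z → g must hold.
Before open := ¬y: z → g
Before the loop (bound <=1), unroll the exhaustion recursion (WP_0 = exit-now case; WP_j = one more guarded iteration, up to j = 1):
  WP_0: g ∧ (z → g)
  WP_1: ((¬g) → (g ∧ (z → g))) ∧ (g → (z → g))
So before the loop: ((¬g) → (g ∧ (z → g))) ∧ (g → (z → g))
Answer: WP = ((¬g) → (g ∧ (z → g))) ∧ (g → (z → g))


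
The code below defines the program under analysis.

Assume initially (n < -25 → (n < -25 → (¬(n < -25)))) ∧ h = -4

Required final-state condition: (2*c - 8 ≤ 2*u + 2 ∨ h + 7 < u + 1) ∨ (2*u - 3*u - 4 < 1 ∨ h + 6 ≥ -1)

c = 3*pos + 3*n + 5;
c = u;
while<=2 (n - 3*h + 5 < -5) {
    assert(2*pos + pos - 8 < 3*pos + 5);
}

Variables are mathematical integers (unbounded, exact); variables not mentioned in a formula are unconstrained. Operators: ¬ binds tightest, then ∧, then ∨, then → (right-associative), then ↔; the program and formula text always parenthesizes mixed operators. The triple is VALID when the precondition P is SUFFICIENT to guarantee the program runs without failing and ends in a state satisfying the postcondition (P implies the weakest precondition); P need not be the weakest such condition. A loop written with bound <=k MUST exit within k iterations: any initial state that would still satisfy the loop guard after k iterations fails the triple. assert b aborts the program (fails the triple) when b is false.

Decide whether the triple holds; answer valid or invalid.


Working backward. After the program, the postcondition (2*c - 8 ≤ 2*u + 2 ∨ h + 7 < u + 1) ∨ (2*u - 3*u - 4 < 1 ∨ h + 6 ≥ -1) must hold; in canonical form it is 2*c ≤ 2*u + 10 ∨ h < u - 6 ∨ u > -5 ∨ h ≥ -7.
Before the loop (bound <=2), unroll the exhaustion recursion (WP_0 = exit-now case; WP_j = one more guarded iteration, up to j = 2):
  WP_0: (¬(n < 3*h - 10)) ∧ (2*c ≤ 2*u + 10 ∨ h < u - 6 ∨ u > -5 ∨ h ≥ -7)
  WP_1: (n < 3*h - 10 → ((¬(n < 3*h - 10)) ∧ (2*c ≤ 2*u + 10 ∨ h < u - 6 ∨ u > -5 ∨ h ≥ -7))) ∧ ((¬(n < 3*h - 10)) → (2*c ≤ 2*u + 10 ∨ h < u - 6 ∨ u > -5 ∨ h ≥ -7))
  WP_2: (n < 3*h - 10 → ((n < 3*h - 10 → ((¬(n < 3*h - 10)) ∧ (2*c ≤ 2*u + 10 ∨ h < u - 6 ∨ u > -5 ∨ h ≥ -7))) ∧ ((¬(n < 3*h - 10)) → (2*c ≤ 2*u + 10 ∨ h < u - 6 ∨ u > -5 ∨ h ≥ -7)))) ∧ ((¬(n < 3*h - 10)) → (2*c ≤ 2*u + 10 ∨ h < u - 6 ∨ u > -5 ∨ h ≥ -7))
So before the loop: (n < 3*h - 10 → ((n < 3*h - 10 → ((¬(n < 3*h - 10)) ∧ (2*c ≤ 2*u + 10 ∨ h < u - 6 ∨ u > -5 ∨ h ≥ -7))) ∧ ((¬(n < 3*h - 10)) → (2*c ≤ 2*u + 10 ∨ h < u - 6 ∨ u > -5 ∨ h ≥ -7)))) ∧ ((¬(n < 3*h - 10)) → (2*c ≤ 2*u + 10 ∨ h < u - 6 ∨ u > -5 ∨ h ≥ -7))
Before c := u: n < 3*h - 10 → (n < 3*h - 10 → (¬(n < 3*h - 10)))
Before c := 3*pos + 3*n + 5: n < 3*h - 10 → (n < 3*h - 10 → (¬(n < 3*h - 10)))
The weakest precondition is n < 3*h - 10 → (n < 3*h - 10 → (¬(n < 3*h - 10))).
Check whether (n < -25 → (n < -25 → (¬(n < -25)))) ∧ h = -4 implies it.
Countermodel: at the initial state h = -4, n = -25, the precondition holds but the weakest precondition fails.
Answer: invalid


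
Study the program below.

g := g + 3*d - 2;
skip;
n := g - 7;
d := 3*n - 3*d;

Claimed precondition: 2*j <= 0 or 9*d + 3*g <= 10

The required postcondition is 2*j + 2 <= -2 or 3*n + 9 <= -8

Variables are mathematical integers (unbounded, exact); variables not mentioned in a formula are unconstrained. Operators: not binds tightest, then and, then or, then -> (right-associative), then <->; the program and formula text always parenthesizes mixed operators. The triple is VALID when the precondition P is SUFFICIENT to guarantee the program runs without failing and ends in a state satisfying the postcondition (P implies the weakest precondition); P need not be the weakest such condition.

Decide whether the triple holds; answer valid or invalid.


Working backward. After the program, the postcondition 2*j + 2 <= -2 or 3*n + 9 <= -8 must hold; in canonical form it is 2*j <= -4 or 3*n <= -17.
Before d := 3*n - 3*d: 2*j <= -4 or 3*n <= -17
Before n := g - 7: 2*j <= -4 or 3*g <= 4
Before skip: 2*j <= -4 or 3*g <= 4
Before g := g + 3*d - 2: 2*j <= -4 or 9*d + 3*g <= 10
The weakest precondition is 2*j <= -4 or 9*d + 3*g <= 10.
Check whether 2*j <= 0 or 9*d + 3*g <= 10 implies it.
Countermodel: at the initial state d = 0, g = 4, j = 0, the precondition holds but the weakest precondition fails.
Answer: invalid


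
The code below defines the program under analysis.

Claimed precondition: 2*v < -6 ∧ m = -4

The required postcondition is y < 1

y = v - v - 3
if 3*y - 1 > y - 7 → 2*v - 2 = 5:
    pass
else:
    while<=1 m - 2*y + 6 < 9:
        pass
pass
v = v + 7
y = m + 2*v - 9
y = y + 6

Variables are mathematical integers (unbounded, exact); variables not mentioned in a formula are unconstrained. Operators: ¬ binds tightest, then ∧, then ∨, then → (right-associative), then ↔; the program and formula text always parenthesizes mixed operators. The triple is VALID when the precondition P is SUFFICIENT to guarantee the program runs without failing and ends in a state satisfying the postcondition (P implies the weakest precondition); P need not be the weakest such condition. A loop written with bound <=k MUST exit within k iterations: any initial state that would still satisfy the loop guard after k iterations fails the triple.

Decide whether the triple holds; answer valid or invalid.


Working backward. After the program, y < 1 must hold.
Before y := y + 6: y < -5
Before y := m + 2*v - 9: m + 2*v < 4
Before v := v + 7: m + 2*v < -10
Before skip: m + 2*v < -10
Then branch requires m + 2*v < -10; else branch requires (m < 2*y + 3 → ((¬(m < 2*y + 3)) ∧ m + 2*v < -10)) ∧ ((¬(m < 2*y + 3)) → m + 2*v < -10).
Before the if: ((2*y > -6 → 2*v = 7) → m + 2*v < -10) ∧ ((¬(2*y > -6 → 2*v = 7)) → ((m < 2*y + 3 → ((¬(m < 2*y + 3)) ∧ m + 2*v < -10)) ∧ ((¬(m < 2*y + 3)) → m + 2*v < -10)))
Before y := v - v - 3: m + 2*v < -10
The weakest precondition is m + 2*v < -10.
Check whether 2*v < -6 ∧ m = -4 implies it.
Every state satisfying the precondition satisfies the weakest precondition: the implication holds.
Answer: valid


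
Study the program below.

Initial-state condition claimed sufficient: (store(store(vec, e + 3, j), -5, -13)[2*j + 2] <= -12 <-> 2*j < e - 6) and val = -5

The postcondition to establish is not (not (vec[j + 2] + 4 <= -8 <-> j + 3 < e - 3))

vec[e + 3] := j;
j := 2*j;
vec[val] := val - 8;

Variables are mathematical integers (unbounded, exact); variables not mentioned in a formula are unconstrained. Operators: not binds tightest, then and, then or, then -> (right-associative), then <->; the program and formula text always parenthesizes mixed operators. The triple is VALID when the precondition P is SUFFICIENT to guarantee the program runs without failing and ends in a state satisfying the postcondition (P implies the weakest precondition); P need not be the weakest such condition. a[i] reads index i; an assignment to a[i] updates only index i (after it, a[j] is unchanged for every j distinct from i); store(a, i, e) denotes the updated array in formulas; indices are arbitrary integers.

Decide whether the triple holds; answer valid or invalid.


Working backward. After the program, the postcondition not (not (vec[j + 2] + 4 <= -8 <-> j + 3 < e - 3)) must hold; in canonical form it is vec[j + 2] <= -12 <-> j < e - 6.
Before vec[val] := val - 8: store(vec, val, val - 8)[j + 2] <= -12 <-> j < e - 6
Before j := 2*j: store(vec, val, val - 8)[2*j + 2] <= -12 <-> 2*j < e - 6
Before vec[e + 3] := j: store(store(vec, e + 3, j), val, val - 8)[2*j + 2] <= -12 <-> 2*j < e - 6
The weakest precondition is store(store(vec, e + 3, j), val, val - 8)[2*j + 2] <= -12 <-> 2*j < e - 6.
Check whether (store(store(vec, e + 3, j), -5, -13)[2*j + 2] <= -12 <-> 2*j < e - 6) and val = -5 implies it.
Every state satisfying the precondition satisfies the weakest precondition: the implication holds.
Answer: valid


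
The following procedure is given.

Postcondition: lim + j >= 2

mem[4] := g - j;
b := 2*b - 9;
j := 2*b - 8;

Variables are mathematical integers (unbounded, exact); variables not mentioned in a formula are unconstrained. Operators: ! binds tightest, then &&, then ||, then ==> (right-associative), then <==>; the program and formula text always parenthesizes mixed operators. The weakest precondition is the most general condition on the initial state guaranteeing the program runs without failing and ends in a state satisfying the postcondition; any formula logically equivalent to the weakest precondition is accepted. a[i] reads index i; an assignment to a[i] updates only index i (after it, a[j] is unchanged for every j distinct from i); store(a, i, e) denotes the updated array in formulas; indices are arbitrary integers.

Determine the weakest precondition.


Working backward. After the program, the postcondition lim + j >= 2 must hold; in canonical form it is j + lim >= 2.
Before j := 2*b - 8: 2*b + lim >= 10
Before b := 2*b - 9: 4*b + lim >= 28
Before mem[4] := g - j: 4*b + lim >= 28
Answer: WP = 4*b + lim >= 28


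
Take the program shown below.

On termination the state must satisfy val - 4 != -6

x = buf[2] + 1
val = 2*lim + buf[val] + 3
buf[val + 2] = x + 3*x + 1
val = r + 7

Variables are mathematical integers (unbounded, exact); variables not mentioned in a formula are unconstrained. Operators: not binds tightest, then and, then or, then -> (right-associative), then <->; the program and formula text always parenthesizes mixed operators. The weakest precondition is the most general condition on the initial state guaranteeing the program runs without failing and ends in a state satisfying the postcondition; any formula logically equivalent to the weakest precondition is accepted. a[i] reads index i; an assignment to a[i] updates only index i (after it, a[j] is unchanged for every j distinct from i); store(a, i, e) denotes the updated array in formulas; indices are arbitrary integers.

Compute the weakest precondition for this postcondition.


Working backward. After the program, the postcondition val - 4 != -6 must hold; in canonical form it is val != -2.
Before val := r + 7: r != -9
Before buf[val + 2] := x + 3*x + 1: r != -9
Before val := 2*lim + buf[val] + 3: r != -9
Before x := buf[2] + 1: r != -9
Answer: WP = r != -9


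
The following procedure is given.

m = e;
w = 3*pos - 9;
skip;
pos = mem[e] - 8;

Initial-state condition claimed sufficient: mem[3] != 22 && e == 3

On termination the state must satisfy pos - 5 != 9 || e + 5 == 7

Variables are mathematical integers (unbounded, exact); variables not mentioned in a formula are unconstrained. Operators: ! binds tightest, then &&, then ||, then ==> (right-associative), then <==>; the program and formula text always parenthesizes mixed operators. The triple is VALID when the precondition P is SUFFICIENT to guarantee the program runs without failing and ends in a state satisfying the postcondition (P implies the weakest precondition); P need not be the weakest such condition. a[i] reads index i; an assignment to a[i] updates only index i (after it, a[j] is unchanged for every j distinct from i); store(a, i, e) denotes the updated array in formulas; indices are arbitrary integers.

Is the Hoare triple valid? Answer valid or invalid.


Working backward. After the program, the postcondition pos - 5 != 9 || e + 5 == 7 must hold; in canonical form it is pos != 14 || e == 2.
Before pos := mem[e] - 8: mem[e] != 22 || e == 2
Before skip: mem[e] != 22 || e == 2
Before w := 3*pos - 9: mem[e] != 22 || e == 2
Before m := e: mem[e] != 22 || e == 2
The weakest precondition is mem[e] != 22 || e == 2.
Check whether mem[3] != 22 && e == 3 implies it.
Every state satisfying the precondition satisfies the weakest precondition: the implication holds.
Answer: valid


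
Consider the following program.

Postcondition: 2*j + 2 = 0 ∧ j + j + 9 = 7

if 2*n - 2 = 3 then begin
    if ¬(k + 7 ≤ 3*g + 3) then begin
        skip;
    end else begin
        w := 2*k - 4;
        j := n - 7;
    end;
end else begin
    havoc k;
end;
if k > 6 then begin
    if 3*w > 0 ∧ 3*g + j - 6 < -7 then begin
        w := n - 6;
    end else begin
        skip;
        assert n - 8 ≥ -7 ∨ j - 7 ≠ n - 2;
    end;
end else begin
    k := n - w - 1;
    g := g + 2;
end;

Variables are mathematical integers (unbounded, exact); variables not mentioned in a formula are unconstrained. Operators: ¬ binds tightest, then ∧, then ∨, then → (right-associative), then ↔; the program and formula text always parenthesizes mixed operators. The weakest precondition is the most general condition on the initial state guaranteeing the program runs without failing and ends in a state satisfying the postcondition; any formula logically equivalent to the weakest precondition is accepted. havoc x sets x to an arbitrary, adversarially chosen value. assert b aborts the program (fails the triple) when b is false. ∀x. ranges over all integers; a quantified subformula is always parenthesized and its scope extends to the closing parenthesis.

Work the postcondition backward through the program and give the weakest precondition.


Working backward. After the program, the postcondition 2*j + 2 = 0 ∧ j + j + 9 = 7 must hold; in canonical form it is 2*j = -2.
Then branch requires ((3*w > 0 ∧ 3*g + j < -1) → 2*j = -2) ∧ ((¬(3*w > 0 ∧ 3*g + j < -1)) → ((n ≥ 1 ∨ j ≠ n + 5) ∧ 2*j = -2)); else branch requires 2*j = -2.
Before the if: (k > 6 → (((3*w > 0 ∧ 3*g + j < -1) → 2*j = -2) ∧ ((¬(3*w > 0 ∧ 3*g + j < -1)) → ((n ≥ 1 ∨ j ≠ n + 5) ∧ 2*j = -2)))) ∧ ((¬(k > 6)) → 2*j = -2)
Then branch requires ((¬(k ≤ 3*g - 4)) → ((k > 6 → (((3*w > 0 ∧ 3*g + j < -1) → 2*j = -2) ∧ ((¬(3*w > 0 ∧ 3*g + j < -1)) → ((n ≥ 1 ∨ j ≠ n + 5) ∧ 2*j = -2)))) ∧ ((¬(k > 6)) → 2*j = -2))) ∧ (k ≤ 3*g - 4 → ((k > 6 → (((6*k > 12 ∧ 3*g + n < 6) → 2*n = 12) ∧ ((¬(6*k > 12 ∧ 3*g + n < 6)) → 2*n = 12))) ∧ ((¬(k > 6)) → 2*n = 12))); else branch requires ∀k_1. ((k_1 > 6 → (((3*w > 0 ∧ 3*g + j < -1) → 2*j = -2) ∧ ((¬(3*w > 0 ∧ 3*g + j < -1)) → ((n ≥ 1 ∨ j ≠ n + 5) ∧ 2*j = -2)))) ∧ ((¬(k_1 > 6)) → 2*j = -2)).
Before the if: (2*n = 5 → (((¬(k ≤ 3*g - 4)) → ((k > 6 → (((3*w > 0 ∧ 3*g + j < -1) → 2*j = -2) ∧ ((¬(3*w > 0 ∧ 3*g + j < -1)) → ((n ≥ 1 ∨ j ≠ n + 5) ∧ 2*j = -2)))) ∧ ((¬(k > 6)) → 2*j = -2))) ∧ (k ≤ 3*g - 4 → ((k > 6 → (((6*k > 12 ∧ 3*g + n < 6) → 2*n = 12) ∧ ((¬(6*k > 12 ∧ 3*g + n < 6)) → 2*n = 12))) ∧ ((¬(k > 6)) → 2*n = 12))))) ∧ ((¬(2*n = 5)) → (∀k_1. ((k_1 > 6 → (((3*w > 0 ∧ 3*g + j < -1) → 2*j = -2) ∧ ((¬(3*w > 0 ∧ 3*g + j < -1)) → ((n ≥ 1 ∨ j ≠ n + 5) ∧ 2*j = -2)))) ∧ ((¬(k_1 > 6)) → 2*j = -2))))
Answer: WP = (2*n = 5 → (((¬(k ≤ 3*g - 4)) → ((k > 6 → (((3*w > 0 ∧ 3*g + j < -1) → 2*j = -2) ∧ ((¬(3*w > 0 ∧ 3*g + j < -1)) → ((n ≥ 1 ∨ j ≠ n + 5) ∧ 2*j = -2)))) ∧ ((¬(k > 6)) → 2*j = -2))) ∧ (k ≤ 3*g - 4 → ((k > 6 → (((6*k > 12 ∧ 3*g + n < 6) → 2*n = 12) ∧ ((¬(6*k > 12 ∧ 3*g + n < 6)) → 2*n = 12))) ∧ ((¬(k > 6)) → 2*n = 12))))) ∧ ((¬(2*n = 5)) → (∀k_1. ((k_1 > 6 → (((3*w > 0 ∧ 3*g + j < -1) → 2*j = -2) ∧ ((¬(3*w > 0 ∧ 3*g + j < -1)) → ((n ≥ 1 ∨ j ≠ n + 5) ∧ 2*j = -2)))) ∧ ((¬(k_1 > 6)) → 2*j = -2))))


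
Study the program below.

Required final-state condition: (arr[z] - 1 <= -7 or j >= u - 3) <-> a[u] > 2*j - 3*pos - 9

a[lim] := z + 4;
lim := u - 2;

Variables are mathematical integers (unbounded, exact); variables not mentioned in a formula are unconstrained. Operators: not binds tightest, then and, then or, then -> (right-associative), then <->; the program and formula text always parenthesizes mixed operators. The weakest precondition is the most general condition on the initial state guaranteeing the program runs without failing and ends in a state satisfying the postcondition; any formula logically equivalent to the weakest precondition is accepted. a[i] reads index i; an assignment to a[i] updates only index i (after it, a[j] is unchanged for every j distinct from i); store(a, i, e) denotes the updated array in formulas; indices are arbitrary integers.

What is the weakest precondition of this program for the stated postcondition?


Working backward. After the program, the postcondition (arr[z] - 1 <= -7 or j >= u - 3) <-> a[u] > 2*j - 3*pos - 9 must hold; in canonical form it is (arr[z] <= -6 or j >= u - 3) <-> a[u] + 3*pos > 2*j - 9.
Before lim := u - 2: (arr[z] <= -6 or j >= u - 3) <-> a[u] + 3*pos > 2*j - 9
Before a[lim] := z + 4: (arr[z] <= -6 or j >= u - 3) <-> store(a, lim, z + 4)[u] + 3*pos > 2*j - 9
Answer: WP = (arr[z] <= -6 or j >= u - 3) <-> store(a, lim, z + 4)[u] + 3*pos > 2*j - 9


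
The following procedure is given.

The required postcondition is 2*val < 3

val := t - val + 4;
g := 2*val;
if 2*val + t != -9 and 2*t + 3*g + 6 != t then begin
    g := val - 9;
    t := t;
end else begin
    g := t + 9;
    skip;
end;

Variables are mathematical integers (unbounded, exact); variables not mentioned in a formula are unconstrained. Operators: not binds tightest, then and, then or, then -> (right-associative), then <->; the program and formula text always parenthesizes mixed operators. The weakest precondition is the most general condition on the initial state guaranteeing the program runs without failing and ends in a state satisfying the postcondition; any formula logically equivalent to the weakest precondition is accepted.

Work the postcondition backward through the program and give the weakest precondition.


Working backward. After the program, 2*val < 3 must hold.
Then branch requires 2*val < 3; else branch requires 2*val < 3.
Before the if: ((t + 2*val != -9 and 3*g + t != -6) -> 2*val < 3) and ((not (t + 2*val != -9 and 3*g + t != -6)) -> 2*val < 3)
Before g := 2*val: ((t + 2*val != -9 and t + 6*val != -6) -> 2*val < 3) and ((not (t + 2*val != -9 and t + 6*val != -6)) -> 2*val < 3)
Before val := t - val + 4: ((3*t != 2*val - 17 and 7*t != 6*val - 30) -> 2*t < 2*val - 5) and ((not (3*t != 2*val - 17 and 7*t != 6*val - 30)) -> 2*t < 2*val - 5)
Answer: WP = ((3*t != 2*val - 17 and 7*t != 6*val - 30) -> 2*t < 2*val - 5) and ((not (3*t != 2*val - 17 and 7*t != 6*val - 30)) -> 2*t < 2*val - 5)


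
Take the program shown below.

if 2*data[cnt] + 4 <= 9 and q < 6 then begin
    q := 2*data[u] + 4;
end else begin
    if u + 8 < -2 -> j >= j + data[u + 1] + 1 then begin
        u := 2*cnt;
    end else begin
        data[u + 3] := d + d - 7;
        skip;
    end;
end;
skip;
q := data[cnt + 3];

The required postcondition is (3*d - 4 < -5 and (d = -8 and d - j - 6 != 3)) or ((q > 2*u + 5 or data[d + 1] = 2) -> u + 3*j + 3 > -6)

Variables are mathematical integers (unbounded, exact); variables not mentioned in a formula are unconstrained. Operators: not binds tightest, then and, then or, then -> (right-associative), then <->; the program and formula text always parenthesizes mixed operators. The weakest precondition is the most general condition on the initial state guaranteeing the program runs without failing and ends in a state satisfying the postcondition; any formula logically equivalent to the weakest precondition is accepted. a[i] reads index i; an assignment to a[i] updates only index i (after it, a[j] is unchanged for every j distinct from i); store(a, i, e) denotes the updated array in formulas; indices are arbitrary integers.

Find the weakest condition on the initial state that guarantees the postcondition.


Working backward. After the program, the postcondition (3*d - 4 < -5 and (d = -8 and d - j - 6 != 3)) or ((q > 2*u + 5 or data[d + 1] = 2) -> u + 3*j + 3 > -6) must hold; in canonical form it is (3*d < -1 and d = -8 and d != j + 9) or ((q > 2*u + 5 or data[d + 1] = 2) -> 3*j + u > -9).
Before q := data[cnt + 3]: (3*d < -1 and d = -8 and d != j + 9) or ((data[cnt + 3] > 2*u + 5 or data[d + 1] = 2) -> 3*j + u > -9)
Before skip: (3*d < -1 and d = -8 and d != j + 9) or ((data[cnt + 3] > 2*u + 5 or data[d + 1] = 2) -> 3*j + u > -9)
Then branch requires (3*d < -1 and d = -8 and d != j + 9) or ((data[cnt + 3] > 2*u + 5 or data[d + 1] = 2) -> 3*j + u > -9); else branch requires ((u < -10 -> data[u + 1] <= -1) -> ((3*d < -1 and d = -8 and d != j + 9) or ((data[cnt + 3] > 4*cnt + 5 or data[d + 1] = 2) -> 2*cnt + 3*j > -9))) and ((not (u < -10 -> data[u + 1] <= -1)) -> ((3*d < -1 and d = -8 and d != j + 9) or ((store(data, u + 3, 2*d - 7)[cnt + 3] > 2*u + 5 or store(data, u + 3, 2*d - 7)[d + 1] = 2) -> 3*j + u > -9))).
Before the if: ((2*data[cnt] <= 5 and q < 6) -> ((3*d < -1 and d = -8 and d != j + 9) or ((data[cnt + 3] > 2*u + 5 or data[d + 1] = 2) -> 3*j + u > -9))) and ((not (2*data[cnt] <= 5 and q < 6)) -> (((u < -10 -> data[u + 1] <= -1) -> ((3*d < -1 and d = -8 and d != j + 9) or ((data[cnt + 3] > 4*cnt + 5 or data[d + 1] = 2) -> 2*cnt + 3*j > -9))) and ((not (u < -10 -> data[u + 1] <= -1)) -> ((3*d < -1 and d = -8 and d != j + 9) or ((store(data, u + 3, 2*d - 7)[cnt + 3] > 2*u + 5 or store(data, u + 3, 2*d - 7)[d + 1] = 2) -> 3*j + u > -9)))))
Answer: WP = ((2*data[cnt] <= 5 and q < 6) -> ((3*d < -1 and d = -8 and d != j + 9) or ((data[cnt + 3] > 2*u + 5 or data[d + 1] = 2) -> 3*j + u > -9))) and ((not (2*data[cnt] <= 5 and q < 6)) -> (((u < -10 -> data[u + 1] <= -1) -> ((3*d < -1 and d = -8 and d != j + 9) or ((data[cnt + 3] > 4*cnt + 5 or data[d + 1] = 2) -> 2*cnt + 3*j > -9))) and ((not (u < -10 -> data[u + 1] <= -1)) -> ((3*d < -1 and d = -8 and d != j + 9) or ((store(data, u + 3, 2*d - 7)[cnt + 3] > 2*u + 5 or store(data, u + 3, 2*d - 7)[d + 1] = 2) -> 3*j + u > -9)))))


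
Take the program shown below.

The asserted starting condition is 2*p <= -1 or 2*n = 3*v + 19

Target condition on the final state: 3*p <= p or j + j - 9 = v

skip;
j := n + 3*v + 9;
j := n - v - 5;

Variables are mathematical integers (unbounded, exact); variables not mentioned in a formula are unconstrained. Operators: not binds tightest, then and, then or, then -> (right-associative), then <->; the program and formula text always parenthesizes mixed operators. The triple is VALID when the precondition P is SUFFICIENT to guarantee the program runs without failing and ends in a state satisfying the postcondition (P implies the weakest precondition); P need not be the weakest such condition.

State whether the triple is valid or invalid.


Working backward. After the program, the postcondition 3*p <= p or j + j - 9 = v must hold; in canonical form it is 2*p <= 0 or 2*j = v + 9.
Before j := n - v - 5: 2*p <= 0 or 2*n = 3*v + 19
Before j := n + 3*v + 9: 2*p <= 0 or 2*n = 3*v + 19
Before skip: 2*p <= 0 or 2*n = 3*v + 19
The weakest precondition is 2*p <= 0 or 2*n = 3*v + 19.
Check whether 2*p <= -1 or 2*n = 3*v + 19 implies it.
Every state satisfying the precondition satisfies the weakest precondition: the implication holds.
Answer: valid


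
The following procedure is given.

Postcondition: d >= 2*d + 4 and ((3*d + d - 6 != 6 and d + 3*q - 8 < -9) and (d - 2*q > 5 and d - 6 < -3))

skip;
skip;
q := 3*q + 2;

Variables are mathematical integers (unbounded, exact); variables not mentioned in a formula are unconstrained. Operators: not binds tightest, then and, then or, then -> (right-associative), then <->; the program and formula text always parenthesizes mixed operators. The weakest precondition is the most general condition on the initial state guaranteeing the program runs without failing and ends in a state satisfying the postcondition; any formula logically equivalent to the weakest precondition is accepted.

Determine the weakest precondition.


Working backward. After the program, the postcondition d >= 2*d + 4 and ((3*d + d - 6 != 6 and d + 3*q - 8 < -9) and (d - 2*q > 5 and d - 6 < -3)) must hold; in canonical form it is d <= -4 and 4*d != 12 and d + 3*q < -1 and d > 2*q + 5 and d < 3.
Before q := 3*q + 2: d <= -4 and 4*d != 12 and d + 9*q < -7 and d > 6*q + 9 and d < 3
Before skip: d <= -4 and 4*d != 12 and d + 9*q < -7 and d > 6*q + 9 and d < 3
Before skip: d <= -4 and 4*d != 12 and d + 9*q < -7 and d > 6*q + 9 and d < 3
Answer: WP = d <= -4 and 4*d != 12 and d + 9*q < -7 and d > 6*q + 9 and d < 3


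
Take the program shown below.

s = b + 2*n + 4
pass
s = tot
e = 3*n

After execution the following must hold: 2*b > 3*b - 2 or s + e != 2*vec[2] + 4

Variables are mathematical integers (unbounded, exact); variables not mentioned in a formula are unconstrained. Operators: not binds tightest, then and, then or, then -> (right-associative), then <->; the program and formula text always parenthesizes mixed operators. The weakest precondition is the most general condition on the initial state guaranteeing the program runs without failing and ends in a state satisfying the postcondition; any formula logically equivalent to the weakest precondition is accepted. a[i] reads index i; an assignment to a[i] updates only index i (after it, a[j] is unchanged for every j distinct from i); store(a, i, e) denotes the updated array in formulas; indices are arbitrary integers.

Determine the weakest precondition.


Working backward. After the program, the postcondition 2*b > 3*b - 2 or s + e != 2*vec[2] + 4 must hold; in canonical form it is b < 2 or e + s != 2*vec[2] + 4.
Before e := 3*n: b < 2 or 3*n + s != 2*vec[2] + 4
Before s := tot: b < 2 or 3*n + tot != 2*vec[2] + 4
Before skip: b < 2 or 3*n + tot != 2*vec[2] + 4
Before s := b + 2*n + 4: b < 2 or 3*n + tot != 2*vec[2] + 4
Answer: WP = b < 2 or 3*n + tot != 2*vec[2] + 4


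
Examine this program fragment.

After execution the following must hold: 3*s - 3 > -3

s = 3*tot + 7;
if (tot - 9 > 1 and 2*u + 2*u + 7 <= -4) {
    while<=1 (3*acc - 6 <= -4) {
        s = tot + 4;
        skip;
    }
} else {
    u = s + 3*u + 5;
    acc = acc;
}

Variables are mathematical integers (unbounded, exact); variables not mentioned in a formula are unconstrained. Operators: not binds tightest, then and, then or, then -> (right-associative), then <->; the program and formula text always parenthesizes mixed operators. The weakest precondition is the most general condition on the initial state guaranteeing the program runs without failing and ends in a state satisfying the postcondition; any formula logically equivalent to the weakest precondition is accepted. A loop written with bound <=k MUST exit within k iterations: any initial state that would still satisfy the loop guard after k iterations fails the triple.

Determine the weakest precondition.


Working backward. After the program, the postcondition 3*s - 3 > -3 must hold; in canonical form it is 3*s > 0.
Then branch requires (3*acc <= 2 -> ((not (3*acc <= 2)) and 3*tot > -12)) and ((not (3*acc <= 2)) -> 3*s > 0); else branch requires 3*s > 0.
Before the if: ((tot > 10 and 4*u <= -11) -> ((3*acc <= 2 -> ((not (3*acc <= 2)) and 3*tot > -12)) and ((not (3*acc <= 2)) -> 3*s > 0))) and ((not (tot > 10 and 4*u <= -11)) -> 3*s > 0)
Before s := 3*tot + 7: ((tot > 10 and 4*u <= -11) -> ((3*acc <= 2 -> ((not (3*acc <= 2)) and 3*tot > -12)) and ((not (3*acc <= 2)) -> 9*tot > -21))) and ((not (tot > 10 and 4*u <= -11)) -> 9*tot > -21)
Answer: WP = ((tot > 10 and 4*u <= -11) -> ((3*acc <= 2 -> ((not (3*acc <= 2)) and 3*tot > -12)) and ((not (3*acc <= 2)) -> 9*tot > -21))) and ((not (tot > 10 and 4*u <= -11)) -> 9*tot > -21)


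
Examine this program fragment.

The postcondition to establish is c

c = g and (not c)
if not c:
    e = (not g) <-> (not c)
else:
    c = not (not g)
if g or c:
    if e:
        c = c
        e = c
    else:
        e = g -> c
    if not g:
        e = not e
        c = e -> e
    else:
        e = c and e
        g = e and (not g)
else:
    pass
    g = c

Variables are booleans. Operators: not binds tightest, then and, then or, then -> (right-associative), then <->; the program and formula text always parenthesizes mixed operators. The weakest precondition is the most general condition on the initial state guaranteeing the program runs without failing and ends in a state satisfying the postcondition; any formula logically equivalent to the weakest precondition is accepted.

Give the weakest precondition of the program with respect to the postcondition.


Working backward. After the program, c must hold.
Then branch requires (e -> (g -> c)) and ((not e) -> (g -> c)); else branch requires c.
Before the if: ((g or c) -> ((e -> (g -> c)) and ((not e) -> (g -> c)))) and ((not (g or c)) -> c)
Then branch requires ((g or c) -> ((((not g) <-> (not c)) -> (g -> c)) and ((not ((not g) <-> (not c))) -> (g -> c)))) and ((not (g or c)) -> c); else branch requires (not g) -> g.
Before the if: ((not c) -> (((g or c) -> ((((not g) <-> (not c)) -> (g -> c)) and ((not ((not g) <-> (not c))) -> (g -> c)))) and ((not (g or c)) -> c))) and (c -> ((not g) -> g))
Before c := g and (not c): ((not (g and (not c))) -> (((g or (g and (not c))) -> ((((not g) <-> (not (g and (not c)))) -> (g -> (g and (not c)))) and ((not ((not g) <-> (not (g and (not c))))) -> (g -> (g and (not c)))))) and ((not (g or (g and (not c)))) -> (g and (not c))))) and ((g and (not c)) -> ((not g) -> g))
Answer: WP = ((not (g and (not c))) -> (((g or (g and (not c))) -> ((((not g) <-> (not (g and (not c)))) -> (g -> (g and (not c)))) and ((not ((not g) <-> (not (g and (not c))))) -> (g -> (g and (not c)))))) and ((not (g or (g and (not c)))) -> (g and (not c))))) and ((g and (not c)) -> ((not g) -> g))


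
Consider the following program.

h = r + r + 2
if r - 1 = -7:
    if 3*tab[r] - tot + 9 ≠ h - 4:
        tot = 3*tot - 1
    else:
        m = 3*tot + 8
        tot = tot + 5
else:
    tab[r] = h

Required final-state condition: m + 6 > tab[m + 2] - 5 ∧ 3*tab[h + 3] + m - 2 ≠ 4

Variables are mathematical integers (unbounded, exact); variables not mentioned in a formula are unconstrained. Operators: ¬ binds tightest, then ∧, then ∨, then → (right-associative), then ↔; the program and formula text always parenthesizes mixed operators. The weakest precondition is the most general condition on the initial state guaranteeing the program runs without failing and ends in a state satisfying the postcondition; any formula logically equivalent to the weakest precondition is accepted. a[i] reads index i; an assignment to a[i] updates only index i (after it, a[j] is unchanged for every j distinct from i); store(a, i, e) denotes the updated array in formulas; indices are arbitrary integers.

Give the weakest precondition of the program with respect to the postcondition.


Working backward. After the program, the postcondition m + 6 > tab[m + 2] - 5 ∧ 3*tab[h + 3] + m - 2 ≠ 4 must hold; in canonical form it is m > tab[m + 2] - 11 ∧ 3*tab[h + 3] + m ≠ 6.
Then branch requires (3*tab[r] ≠ h + tot - 13 → (m > tab[m + 2] - 11 ∧ 3*tab[h + 3] + m ≠ 6)) ∧ ((¬(3*tab[r] ≠ h + tot - 13)) → (3*tot > tab[3*tot + 10] - 19 ∧ 3*tab[h + 3] + 3*tot ≠ -2)); else branch requires m > store(tab, r, h)[m + 2] - 11 ∧ 3*store(tab, r, h)[h + 3] + m ≠ 6.
Before the if: (r = -6 → ((3*tab[r] ≠ h + tot - 13 → (m > tab[m + 2] - 11 ∧ 3*tab[h + 3] + m ≠ 6)) ∧ ((¬(3*tab[r] ≠ h + tot - 13)) → (3*tot > tab[3*tot + 10] - 19 ∧ 3*tab[h + 3] + 3*tot ≠ -2)))) ∧ ((¬(r = -6)) → (m > store(tab, r, h)[m + 2] - 11 ∧ 3*store(tab, r, h)[h + 3] + m ≠ 6))
Before h := r + r + 2: (r = -6 → ((3*tab[r] ≠ 2*r + tot - 11 → (m > tab[m + 2] - 11 ∧ 3*tab[2*r + 5] + m ≠ 6)) ∧ ((¬(3*tab[r] ≠ 2*r + tot - 11)) → (3*tot > tab[3*tot + 10] - 19 ∧ 3*tab[2*r + 5] + 3*tot ≠ -2)))) ∧ ((¬(r = -6)) → (m > store(tab, r, 2*r + 2)[m + 2] - 11 ∧ 3*store(tab, r, 2*r + 2)[2*r + 5] + m ≠ 6))
Answer: WP = (r = -6 → ((3*tab[r] ≠ 2*r + tot - 11 → (m > tab[m + 2] - 11 ∧ 3*tab[2*r + 5] + m ≠ 6)) ∧ ((¬(3*tab[r] ≠ 2*r + tot - 11)) → (3*tot > tab[3*tot + 10] - 19 ∧ 3*tab[2*r + 5] + 3*tot ≠ -2)))) ∧ ((¬(r = -6)) → (m > store(tab, r, 2*r + 2)[m + 2] - 11 ∧ 3*store(tab, r, 2*r + 2)[2*r + 5] + m ≠ 6))


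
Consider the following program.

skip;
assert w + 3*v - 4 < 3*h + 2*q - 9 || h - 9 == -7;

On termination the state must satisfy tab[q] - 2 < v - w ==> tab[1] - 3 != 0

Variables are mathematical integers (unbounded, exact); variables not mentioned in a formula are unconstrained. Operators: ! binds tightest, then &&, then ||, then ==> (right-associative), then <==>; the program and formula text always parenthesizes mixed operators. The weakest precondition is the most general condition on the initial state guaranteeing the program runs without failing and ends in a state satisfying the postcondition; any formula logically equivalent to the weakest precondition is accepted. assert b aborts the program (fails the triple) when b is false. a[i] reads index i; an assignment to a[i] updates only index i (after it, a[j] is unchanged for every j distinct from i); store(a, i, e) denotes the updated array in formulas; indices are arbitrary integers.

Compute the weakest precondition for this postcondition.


Working backward. After the program, the postcondition tab[q] - 2 < v - w ==> tab[1] - 3 != 0 must hold; in canonical form it is tab[q] + w < v + 2 ==> tab[1] != 3.
Before assert w + 3*v - 4 < 3*h + 2*q - 9 || h - 9 == -7: (3*v + w < 3*h + 2*q - 5 || h == 2) && (tab[q] + w < v + 2 ==> tab[1] != 3)
Before skip: (3*v + w < 3*h + 2*q - 5 || h == 2) && (tab[q] + w < v + 2 ==> tab[1] != 3)
Answer: WP = (3*v + w < 3*h + 2*q - 5 || h == 2) && (tab[q] + w < v + 2 ==> tab[1] != 3)


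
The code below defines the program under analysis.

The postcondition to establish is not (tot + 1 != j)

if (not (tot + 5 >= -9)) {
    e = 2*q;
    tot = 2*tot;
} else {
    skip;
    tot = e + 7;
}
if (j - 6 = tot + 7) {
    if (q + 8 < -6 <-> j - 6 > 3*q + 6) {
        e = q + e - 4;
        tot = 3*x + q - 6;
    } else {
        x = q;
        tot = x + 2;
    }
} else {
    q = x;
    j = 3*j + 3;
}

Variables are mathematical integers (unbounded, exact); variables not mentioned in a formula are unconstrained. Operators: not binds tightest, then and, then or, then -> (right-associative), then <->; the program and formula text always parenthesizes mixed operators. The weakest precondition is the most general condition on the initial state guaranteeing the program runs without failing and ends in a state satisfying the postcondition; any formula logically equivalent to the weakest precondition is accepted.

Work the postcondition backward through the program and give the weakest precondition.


Working backward. After the program, the postcondition not (tot + 1 != j) must hold; in canonical form it is not (tot != j - 1).
Then branch requires ((q < -14 <-> j > 3*q + 12) -> (not (q + 3*x != j + 5))) and ((not (q < -14 <-> j > 3*q + 12)) -> (not (q != j - 3))); else branch requires not (tot != 3*j + 2).
Before the if: (j = tot + 13 -> (((q < -14 <-> j > 3*q + 12) -> (not (q + 3*x != j + 5))) and ((not (q < -14 <-> j > 3*q + 12)) -> (not (q != j - 3))))) and ((not (j = tot + 13)) -> (not (tot != 3*j + 2)))
Then branch requires (j = 2*tot + 13 -> (((q < -14 <-> j > 3*q + 12) -> (not (q + 3*x != j + 5))) and ((not (q < -14 <-> j > 3*q + 12)) -> (not (q != j - 3))))) and ((not (j = 2*tot + 13)) -> (not (2*tot != 3*j + 2))); else branch requires (j = e + 20 -> (((q < -14 <-> j > 3*q + 12) -> (not (q + 3*x != j + 5))) and ((not (q < -14 <-> j > 3*q + 12)) -> (not (q != j - 3))))) and ((not (j = e + 20)) -> (not (e != 3*j - 5))).
Before the if: ((not (tot >= -14)) -> ((j = 2*tot + 13 -> (((q < -14 <-> j > 3*q + 12) -> (not (q + 3*x != j + 5))) and ((not (q < -14 <-> j > 3*q + 12)) -> (not (q != j - 3))))) and ((not (j = 2*tot + 13)) -> (not (2*tot != 3*j + 2))))) and (tot >= -14 -> ((j = e + 20 -> (((q < -14 <-> j > 3*q + 12) -> (not (q + 3*x != j + 5))) and ((not (q < -14 <-> j > 3*q + 12)) -> (not (q != j - 3))))) and ((not (j = e + 20)) -> (not (e != 3*j - 5)))))
Answer: WP = ((not (tot >= -14)) -> ((j = 2*tot + 13 -> (((q < -14 <-> j > 3*q + 12) -> (not (q + 3*x != j + 5))) and ((not (q < -14 <-> j > 3*q + 12)) -> (not (q != j - 3))))) and ((not (j = 2*tot + 13)) -> (not (2*tot != 3*j + 2))))) and (tot >= -14 -> ((j = e + 20 -> (((q < -14 <-> j > 3*q + 12) -> (not (q + 3*x != j + 5))) and ((not (q < -14 <-> j > 3*q + 12)) -> (not (q != j - 3))))) and ((not (j = e + 20)) -> (not (e != 3*j - 5)))))
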